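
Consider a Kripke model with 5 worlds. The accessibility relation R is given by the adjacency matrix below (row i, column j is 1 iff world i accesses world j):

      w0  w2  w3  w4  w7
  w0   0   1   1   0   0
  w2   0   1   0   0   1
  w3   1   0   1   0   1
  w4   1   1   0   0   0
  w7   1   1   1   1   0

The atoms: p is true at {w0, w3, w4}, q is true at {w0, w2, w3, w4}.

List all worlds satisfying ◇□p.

∅

w0: successors {w2, w3}; □p there: w2:F, w3:F. ✗
w2: successors {w2, w7}; □p there: w2:F, w7:F. ✗
w3: successors {w0, w3, w7}; □p there: w0:F, w3:F, w7:F. ✗
w4: successors {w0, w2}; □p there: w0:F, w2:F. ✗
w7: successors {w0, w2, w3, w4}; □p there: w0:F, w2:F, w3:F, w4:F. ✗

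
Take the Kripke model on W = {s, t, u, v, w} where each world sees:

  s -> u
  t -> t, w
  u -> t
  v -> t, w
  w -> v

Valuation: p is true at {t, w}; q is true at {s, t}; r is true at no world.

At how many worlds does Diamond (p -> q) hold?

s: successors {u}; p -> q there: u:T. ✓
t: successors {t, w}; p -> q there: t:T, w:F. ✓
u: successors {t}; p -> q there: t:T. ✓
v: successors {t, w}; p -> q there: t:T, w:F. ✓
w: successors {v}; p -> q there: v:T. ✓
Satisfying worlds: {s, t, u, v, w}.

5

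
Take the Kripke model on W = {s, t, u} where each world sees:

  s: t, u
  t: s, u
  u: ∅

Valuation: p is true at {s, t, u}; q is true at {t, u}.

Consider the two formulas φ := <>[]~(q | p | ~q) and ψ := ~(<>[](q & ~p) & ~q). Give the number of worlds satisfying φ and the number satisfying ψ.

2 and 2

For <>[]~(q | p | ~q):
s: successors {t, u}; []~(q | p | ~q) there: t:F, u:T. ✓
t: successors {s, u}; []~(q | p | ~q) there: s:F, u:T. ✓
u: no successors, so <>[]~(q | p | ~q) fails. ✗
— 2 worlds.
For ~(<>[](q & ~p) & ~q):
s: <>[](q & ~p) & ~q is T. ✗
t: <>[](q & ~p) & ~q is F. ✓
u: <>[](q & ~p) & ~q is F. ✓
— 2 worlds.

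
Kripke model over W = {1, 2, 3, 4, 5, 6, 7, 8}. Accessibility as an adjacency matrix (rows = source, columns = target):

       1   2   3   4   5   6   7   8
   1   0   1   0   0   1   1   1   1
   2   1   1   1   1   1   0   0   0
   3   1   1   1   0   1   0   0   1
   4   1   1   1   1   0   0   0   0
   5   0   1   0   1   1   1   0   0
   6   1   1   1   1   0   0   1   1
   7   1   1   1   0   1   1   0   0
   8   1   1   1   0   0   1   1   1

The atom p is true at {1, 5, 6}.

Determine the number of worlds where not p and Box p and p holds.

0

1: not p is F, Box p and p is F. ✗
2: not p is T, Box p and p is F. ✗
3: not p is T, Box p and p is F. ✗
4: not p is T, Box p and p is F. ✗
5: not p is F, Box p and p is F. ✗
6: not p is F, Box p and p is F. ✗
7: not p is T, Box p and p is F. ✗
8: not p is T, Box p and p is F. ✗
Satisfying worlds: ∅.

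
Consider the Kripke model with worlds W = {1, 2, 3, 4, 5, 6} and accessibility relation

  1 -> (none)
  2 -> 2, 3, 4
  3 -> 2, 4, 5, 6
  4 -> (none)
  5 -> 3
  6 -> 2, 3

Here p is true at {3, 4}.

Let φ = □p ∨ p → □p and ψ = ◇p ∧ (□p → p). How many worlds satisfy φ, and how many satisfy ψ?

For □p ∨ p → □p:
1: □p ∨ p is T, □p is T. ✓
2: □p ∨ p is F, □p is F. ✓
3: □p ∨ p is T, □p is F. ✗
4: □p ∨ p is T, □p is T. ✓
5: □p ∨ p is T, □p is T. ✓
6: □p ∨ p is F, □p is F. ✓
— 5 worlds.
For ◇p ∧ (□p → p):
1: ◇p is F, □p → p is F. ✗
2: ◇p is T, □p → p is T. ✓
3: ◇p is T, □p → p is T. ✓
4: ◇p is F, □p → p is T. ✗
5: ◇p is T, □p → p is F. ✗
6: ◇p is T, □p → p is T. ✓
— 3 worlds.

5 and 3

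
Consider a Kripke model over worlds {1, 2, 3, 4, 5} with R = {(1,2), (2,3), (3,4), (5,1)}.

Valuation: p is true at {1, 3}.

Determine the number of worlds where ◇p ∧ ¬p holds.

1: ◇p is F, ¬p is F. ✗
2: ◇p is T, ¬p is T. ✓
3: ◇p is F, ¬p is F. ✗
4: ◇p is F, ¬p is T. ✗
5: ◇p is T, ¬p is T. ✓
Satisfying worlds: {2, 5}.

2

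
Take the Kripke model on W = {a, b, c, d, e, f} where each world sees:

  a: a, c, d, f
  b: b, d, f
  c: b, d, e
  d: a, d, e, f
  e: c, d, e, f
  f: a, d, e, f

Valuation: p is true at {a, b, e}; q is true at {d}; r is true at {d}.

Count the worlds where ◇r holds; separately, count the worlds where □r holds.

For ◇r:
a: successors {a, c, d, f}; r there: a:F, c:F, d:T, f:F. ✓
b: successors {b, d, f}; r there: b:F, d:T, f:F. ✓
c: successors {b, d, e}; r there: b:F, d:T, e:F. ✓
d: successors {a, d, e, f}; r there: a:F, d:T, e:F, f:F. ✓
e: successors {c, d, e, f}; r there: c:F, d:T, e:F, f:F. ✓
f: successors {a, d, e, f}; r there: a:F, d:T, e:F, f:F. ✓
— 6 worlds.
For □r:
a: successors {a, c, d, f}; r there: a:F, c:F, d:T, f:F. ✗
b: successors {b, d, f}; r there: b:F, d:T, f:F. ✗
c: successors {b, d, e}; r there: b:F, d:T, e:F. ✗
d: successors {a, d, e, f}; r there: a:F, d:T, e:F, f:F. ✗
e: successors {c, d, e, f}; r there: c:F, d:T, e:F, f:F. ✗
f: successors {a, d, e, f}; r there: a:F, d:T, e:F, f:F. ✗
— 0 worlds.

6 and 0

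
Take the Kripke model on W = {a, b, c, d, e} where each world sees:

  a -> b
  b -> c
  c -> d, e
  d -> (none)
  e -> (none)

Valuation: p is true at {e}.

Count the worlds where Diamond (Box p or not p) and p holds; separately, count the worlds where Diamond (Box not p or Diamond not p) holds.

0 and 3

For Diamond (Box p or not p) and p:
a: Diamond (Box p or not p) is T, p is F. ✗
b: Diamond (Box p or not p) is T, p is F. ✗
c: Diamond (Box p or not p) is T, p is F. ✗
d: Diamond (Box p or not p) is F, p is F. ✗
e: Diamond (Box p or not p) is F, p is T. ✗
— 0 worlds.
For Diamond (Box not p or Diamond not p):
a: successors {b}; Box not p or Diamond not p there: b:T. ✓
b: successors {c}; Box not p or Diamond not p there: c:T. ✓
c: successors {d, e}; Box not p or Diamond not p there: d:T, e:T. ✓
d: no successors, so Diamond (Box not p or Diamond not p) fails. ✗
e: no successors, so Diamond (Box not p or Diamond not p) fails. ✗
— 3 worlds.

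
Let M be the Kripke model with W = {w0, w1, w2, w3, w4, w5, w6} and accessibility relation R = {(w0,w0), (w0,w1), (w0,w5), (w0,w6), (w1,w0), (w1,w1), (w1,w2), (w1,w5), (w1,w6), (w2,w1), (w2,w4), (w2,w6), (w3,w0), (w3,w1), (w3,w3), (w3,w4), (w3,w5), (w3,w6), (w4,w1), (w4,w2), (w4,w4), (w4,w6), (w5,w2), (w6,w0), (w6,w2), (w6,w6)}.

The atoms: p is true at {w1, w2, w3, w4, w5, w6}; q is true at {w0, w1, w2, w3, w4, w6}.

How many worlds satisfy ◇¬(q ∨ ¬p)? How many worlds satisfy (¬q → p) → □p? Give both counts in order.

3 and 3

For ◇¬(q ∨ ¬p):
w0: successors {w0, w1, w5, w6}; ¬(q ∨ ¬p) there: w0:F, w1:F, w5:T, w6:F. ✓
w1: successors {w0, w1, w2, w5, w6}; ¬(q ∨ ¬p) there: w0:F, w1:F, w2:F, w5:T, w6:F. ✓
w2: successors {w1, w4, w6}; ¬(q ∨ ¬p) there: w1:F, w4:F, w6:F. ✗
w3: successors {w0, w1, w3, w4, w5, w6}; ¬(q ∨ ¬p) there: w0:F, w1:F, w3:F, w4:F, w5:T, w6:F. ✓
w4: successors {w1, w2, w4, w6}; ¬(q ∨ ¬p) there: w1:F, w2:F, w4:F, w6:F. ✗
w5: successors {w2}; ¬(q ∨ ¬p) there: w2:F. ✗
w6: successors {w0, w2, w6}; ¬(q ∨ ¬p) there: w0:F, w2:F, w6:F. ✗
— 3 worlds.
For (¬q → p) → □p:
w0: ¬q → p is T, □p is F. ✗
w1: ¬q → p is T, □p is F. ✗
w2: ¬q → p is T, □p is T. ✓
w3: ¬q → p is T, □p is F. ✗
w4: ¬q → p is T, □p is T. ✓
w5: ¬q → p is T, □p is T. ✓
w6: ¬q → p is T, □p is F. ✗
— 3 worlds.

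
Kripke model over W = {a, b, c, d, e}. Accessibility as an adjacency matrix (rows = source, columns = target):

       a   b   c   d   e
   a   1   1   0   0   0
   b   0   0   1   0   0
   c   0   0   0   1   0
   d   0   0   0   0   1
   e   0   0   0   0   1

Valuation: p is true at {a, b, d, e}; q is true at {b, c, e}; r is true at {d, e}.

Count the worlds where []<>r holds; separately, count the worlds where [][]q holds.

For []<>r:
a: successors {a, b}; <>r there: a:F, b:F. ✗
b: successors {c}; <>r there: c:T. ✓
c: successors {d}; <>r there: d:T. ✓
d: successors {e}; <>r there: e:T. ✓
e: successors {e}; <>r there: e:T. ✓
— 4 worlds.
For [][]q:
a: successors {a, b}; []q there: a:F, b:T. ✗
b: successors {c}; []q there: c:F. ✗
c: successors {d}; []q there: d:T. ✓
d: successors {e}; []q there: e:T. ✓
e: successors {e}; []q there: e:T. ✓
— 3 worlds.

4 and 3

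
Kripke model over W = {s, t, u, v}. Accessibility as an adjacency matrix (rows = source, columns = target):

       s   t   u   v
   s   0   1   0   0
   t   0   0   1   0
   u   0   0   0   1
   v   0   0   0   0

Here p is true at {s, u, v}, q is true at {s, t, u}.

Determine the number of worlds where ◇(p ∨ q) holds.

3

s: successors {t}; p ∨ q there: t:T. ✓
t: successors {u}; p ∨ q there: u:T. ✓
u: successors {v}; p ∨ q there: v:T. ✓
v: no successors, so ◇(p ∨ q) fails. ✗
Satisfying worlds: {s, t, u}.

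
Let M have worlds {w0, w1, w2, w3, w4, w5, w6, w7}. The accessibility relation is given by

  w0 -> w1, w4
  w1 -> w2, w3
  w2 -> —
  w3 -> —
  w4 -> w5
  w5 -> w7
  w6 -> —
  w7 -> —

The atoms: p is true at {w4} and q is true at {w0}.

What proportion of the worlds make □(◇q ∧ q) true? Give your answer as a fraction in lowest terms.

w0: successors {w1, w4}; ◇q ∧ q there: w1:F, w4:F. ✗
w1: successors {w2, w3}; ◇q ∧ q there: w2:F, w3:F. ✗
w2: no successors, so □(◇q ∧ q) holds vacuously. ✓
w3: no successors, so □(◇q ∧ q) holds vacuously. ✓
w4: successors {w5}; ◇q ∧ q there: w5:F. ✗
w5: successors {w7}; ◇q ∧ q there: w7:F. ✗
w6: no successors, so □(◇q ∧ q) holds vacuously. ✓
w7: no successors, so □(◇q ∧ q) holds vacuously. ✓
That's 4 of 8 worlds, so 4/8 = 1/2.

1/2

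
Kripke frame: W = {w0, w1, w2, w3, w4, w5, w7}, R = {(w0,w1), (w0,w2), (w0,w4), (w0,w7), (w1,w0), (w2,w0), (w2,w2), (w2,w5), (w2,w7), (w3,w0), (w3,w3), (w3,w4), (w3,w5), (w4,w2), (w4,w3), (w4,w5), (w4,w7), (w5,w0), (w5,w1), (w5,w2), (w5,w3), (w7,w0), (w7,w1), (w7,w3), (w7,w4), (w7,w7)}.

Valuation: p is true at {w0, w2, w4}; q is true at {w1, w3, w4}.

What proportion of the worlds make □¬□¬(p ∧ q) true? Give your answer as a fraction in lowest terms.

1/7

w0: successors {w1, w2, w4, w7}; ¬□¬(p ∧ q) there: w1:F, w2:F, w4:F, w7:T. ✗
w1: successors {w0}; ¬□¬(p ∧ q) there: w0:T. ✓
w2: successors {w0, w2, w5, w7}; ¬□¬(p ∧ q) there: w0:T, w2:F, w5:F, w7:T. ✗
w3: successors {w0, w3, w4, w5}; ¬□¬(p ∧ q) there: w0:T, w3:T, w4:F, w5:F. ✗
w4: successors {w2, w3, w5, w7}; ¬□¬(p ∧ q) there: w2:F, w3:T, w5:F, w7:T. ✗
w5: successors {w0, w1, w2, w3}; ¬□¬(p ∧ q) there: w0:T, w1:F, w2:F, w3:T. ✗
w7: successors {w0, w1, w3, w4, w7}; ¬□¬(p ∧ q) there: w0:T, w1:F, w3:T, w4:F, w7:T. ✗
That's 1 of 7 worlds, so 1/7.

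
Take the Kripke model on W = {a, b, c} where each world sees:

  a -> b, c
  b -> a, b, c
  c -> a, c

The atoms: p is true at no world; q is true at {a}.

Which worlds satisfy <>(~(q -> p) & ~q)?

a: successors {b, c}; ~(q -> p) & ~q there: b:F, c:F. ✗
b: successors {a, b, c}; ~(q -> p) & ~q there: a:F, b:F, c:F. ✗
c: successors {a, c}; ~(q -> p) & ~q there: a:F, c:F. ✗

∅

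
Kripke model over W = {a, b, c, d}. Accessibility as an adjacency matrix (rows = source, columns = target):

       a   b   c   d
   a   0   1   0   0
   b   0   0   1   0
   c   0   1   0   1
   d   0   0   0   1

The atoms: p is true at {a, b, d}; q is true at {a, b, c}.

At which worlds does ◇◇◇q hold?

a: successors {b}; ◇◇q there: b:T. ✓
b: successors {c}; ◇◇q there: c:T. ✓
c: successors {b, d}; ◇◇q there: b:T, d:F. ✓
d: successors {d}; ◇◇q there: d:F. ✗

{a, b, c}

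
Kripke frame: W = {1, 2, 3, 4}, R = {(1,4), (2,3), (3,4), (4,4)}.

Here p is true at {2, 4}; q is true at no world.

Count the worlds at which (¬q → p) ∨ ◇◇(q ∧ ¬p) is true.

1: ¬q → p is F, ◇◇(q ∧ ¬p) is F. ✗
2: ¬q → p is T, ◇◇(q ∧ ¬p) is F. ✓
3: ¬q → p is F, ◇◇(q ∧ ¬p) is F. ✗
4: ¬q → p is T, ◇◇(q ∧ ¬p) is F. ✓
Satisfying worlds: {2, 4}.

2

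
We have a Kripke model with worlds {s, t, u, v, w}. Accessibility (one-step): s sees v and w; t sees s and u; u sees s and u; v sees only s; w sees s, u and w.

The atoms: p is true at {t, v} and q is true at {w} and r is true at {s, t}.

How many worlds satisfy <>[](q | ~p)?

4

s: successors {v, w}; [](q | ~p) there: v:T, w:T. ✓
t: successors {s, u}; [](q | ~p) there: s:F, u:T. ✓
u: successors {s, u}; [](q | ~p) there: s:F, u:T. ✓
v: successors {s}; [](q | ~p) there: s:F. ✗
w: successors {s, u, w}; [](q | ~p) there: s:F, u:T, w:T. ✓
Satisfying worlds: {s, t, u, w}.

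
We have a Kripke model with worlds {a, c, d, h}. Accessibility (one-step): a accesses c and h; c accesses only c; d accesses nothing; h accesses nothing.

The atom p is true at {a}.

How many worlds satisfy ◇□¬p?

2

a: successors {c, h}; □¬p there: c:T, h:T. ✓
c: successors {c}; □¬p there: c:T. ✓
d: no successors, so ◇□¬p fails. ✗
h: no successors, so ◇□¬p fails. ✗
Satisfying worlds: {a, c}.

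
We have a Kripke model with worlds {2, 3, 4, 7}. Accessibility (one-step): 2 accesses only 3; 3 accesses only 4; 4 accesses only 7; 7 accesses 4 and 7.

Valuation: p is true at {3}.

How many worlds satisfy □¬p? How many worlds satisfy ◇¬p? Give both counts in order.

3 and 3

For □¬p:
2: successors {3}; ¬p there: 3:F. ✗
3: successors {4}; ¬p there: 4:T. ✓
4: successors {7}; ¬p there: 7:T. ✓
7: successors {4, 7}; ¬p there: 4:T, 7:T. ✓
— 3 worlds.
For ◇¬p:
2: successors {3}; ¬p there: 3:F. ✗
3: successors {4}; ¬p there: 4:T. ✓
4: successors {7}; ¬p there: 7:T. ✓
7: successors {4, 7}; ¬p there: 4:T, 7:T. ✓
— 3 worlds.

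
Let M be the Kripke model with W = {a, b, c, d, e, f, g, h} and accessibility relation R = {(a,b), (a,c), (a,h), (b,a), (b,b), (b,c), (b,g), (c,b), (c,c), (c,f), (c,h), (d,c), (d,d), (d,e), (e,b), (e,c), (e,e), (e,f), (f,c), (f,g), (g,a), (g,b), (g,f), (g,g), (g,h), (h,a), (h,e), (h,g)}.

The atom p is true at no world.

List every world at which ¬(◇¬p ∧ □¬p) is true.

∅

a: ◇¬p ∧ □¬p is T. ✗
b: ◇¬p ∧ □¬p is T. ✗
c: ◇¬p ∧ □¬p is T. ✗
d: ◇¬p ∧ □¬p is T. ✗
e: ◇¬p ∧ □¬p is T. ✗
f: ◇¬p ∧ □¬p is T. ✗
g: ◇¬p ∧ □¬p is T. ✗
h: ◇¬p ∧ □¬p is T. ✗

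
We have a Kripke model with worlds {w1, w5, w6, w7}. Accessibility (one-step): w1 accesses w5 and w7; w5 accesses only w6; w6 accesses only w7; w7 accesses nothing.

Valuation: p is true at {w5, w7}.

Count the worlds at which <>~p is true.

w1: successors {w5, w7}; ~p there: w5:F, w7:F. ✗
w5: successors {w6}; ~p there: w6:T. ✓
w6: successors {w7}; ~p there: w7:F. ✗
w7: no successors, so <>~p fails. ✗
Satisfying worlds: {w5}.

1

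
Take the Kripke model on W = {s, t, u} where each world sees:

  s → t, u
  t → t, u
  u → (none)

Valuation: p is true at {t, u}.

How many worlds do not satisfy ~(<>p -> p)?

s: <>p -> p is F. ✓
t: <>p -> p is T. ✗
u: <>p -> p is T. ✗
Satisfying worlds: {s}.
So ~(<>p -> p) fails at the other 2 worlds.

2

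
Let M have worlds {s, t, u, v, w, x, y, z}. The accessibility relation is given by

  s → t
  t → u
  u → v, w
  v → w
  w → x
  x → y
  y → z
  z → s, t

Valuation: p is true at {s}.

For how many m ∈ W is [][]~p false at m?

1

s: successors {t}; []~p there: t:T. ✓
t: successors {u}; []~p there: u:T. ✓
u: successors {v, w}; []~p there: v:T, w:T. ✓
v: successors {w}; []~p there: w:T. ✓
w: successors {x}; []~p there: x:T. ✓
x: successors {y}; []~p there: y:T. ✓
y: successors {z}; []~p there: z:F. ✗
z: successors {s, t}; []~p there: s:T, t:T. ✓
Satisfying worlds: {s, t, u, v, w, x, z}.
So [][]~p fails at the other 1 world.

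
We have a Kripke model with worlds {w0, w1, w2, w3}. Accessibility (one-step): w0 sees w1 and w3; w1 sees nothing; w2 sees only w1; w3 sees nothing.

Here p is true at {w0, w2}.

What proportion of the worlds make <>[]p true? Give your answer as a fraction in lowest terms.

w0: successors {w1, w3}; []p there: w1:T, w3:T. ✓
w1: no successors, so <>[]p fails. ✗
w2: successors {w1}; []p there: w1:T. ✓
w3: no successors, so <>[]p fails. ✗
That's 2 of 4 worlds, so 2/4 = 1/2.

1/2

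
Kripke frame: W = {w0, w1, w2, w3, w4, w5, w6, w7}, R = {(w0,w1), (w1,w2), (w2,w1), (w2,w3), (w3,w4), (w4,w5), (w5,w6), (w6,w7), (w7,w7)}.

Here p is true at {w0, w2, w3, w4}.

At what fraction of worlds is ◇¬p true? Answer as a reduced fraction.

w0: successors {w1}; ¬p there: w1:T. ✓
w1: successors {w2}; ¬p there: w2:F. ✗
w2: successors {w1, w3}; ¬p there: w1:T, w3:F. ✓
w3: successors {w4}; ¬p there: w4:F. ✗
w4: successors {w5}; ¬p there: w5:T. ✓
w5: successors {w6}; ¬p there: w6:T. ✓
w6: successors {w7}; ¬p there: w7:T. ✓
w7: successors {w7}; ¬p there: w7:T. ✓
That's 6 of 8 worlds, so 6/8 = 3/4.

3/4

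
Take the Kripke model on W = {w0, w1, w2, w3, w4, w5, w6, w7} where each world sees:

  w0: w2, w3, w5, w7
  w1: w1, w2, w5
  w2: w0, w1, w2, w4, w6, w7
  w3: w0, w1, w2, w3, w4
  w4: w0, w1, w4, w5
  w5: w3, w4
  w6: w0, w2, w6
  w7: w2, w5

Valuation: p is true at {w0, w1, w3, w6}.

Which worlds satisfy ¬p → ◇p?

w0: ¬p is F, ◇p is T. ✓
w1: ¬p is F, ◇p is T. ✓
w2: ¬p is T, ◇p is T. ✓
w3: ¬p is F, ◇p is T. ✓
w4: ¬p is T, ◇p is T. ✓
w5: ¬p is T, ◇p is T. ✓
w6: ¬p is F, ◇p is T. ✓
w7: ¬p is T, ◇p is F. ✗

{w0, w1, w2, w3, w4, w5, w6}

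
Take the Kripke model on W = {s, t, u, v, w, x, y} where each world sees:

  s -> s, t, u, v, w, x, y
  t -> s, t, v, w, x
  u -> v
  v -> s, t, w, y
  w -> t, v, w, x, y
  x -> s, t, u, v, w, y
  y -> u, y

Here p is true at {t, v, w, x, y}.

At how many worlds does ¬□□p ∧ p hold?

s: ¬□□p is T, p is F. ✗
t: ¬□□p is T, p is T. ✓
u: ¬□□p is T, p is F. ✗
v: ¬□□p is T, p is T. ✓
w: ¬□□p is T, p is T. ✓
x: ¬□□p is T, p is T. ✓
y: ¬□□p is T, p is T. ✓
Satisfying worlds: {t, v, w, x, y}.

5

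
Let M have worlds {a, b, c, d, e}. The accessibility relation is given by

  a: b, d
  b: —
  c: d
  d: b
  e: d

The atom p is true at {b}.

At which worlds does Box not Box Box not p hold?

{b}

a: successors {b, d}; not Box Box not p there: b:F, d:F. ✗
b: no successors, so Box not Box Box not p holds vacuously. ✓
c: successors {d}; not Box Box not p there: d:F. ✗
d: successors {b}; not Box Box not p there: b:F. ✗
e: successors {d}; not Box Box not p there: d:F. ✗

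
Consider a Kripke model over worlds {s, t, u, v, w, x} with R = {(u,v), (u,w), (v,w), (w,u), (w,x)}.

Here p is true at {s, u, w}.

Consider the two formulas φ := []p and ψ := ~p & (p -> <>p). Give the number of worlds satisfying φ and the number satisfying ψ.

4 and 3

For []p:
s: no successors, so []p holds vacuously. ✓
t: no successors, so []p holds vacuously. ✓
u: successors {v, w}; p there: v:F, w:T. ✗
v: successors {w}; p there: w:T. ✓
w: successors {u, x}; p there: u:T, x:F. ✗
x: no successors, so []p holds vacuously. ✓
— 4 worlds.
For ~p & (p -> <>p):
s: ~p is F, p -> <>p is F. ✗
t: ~p is T, p -> <>p is T. ✓
u: ~p is F, p -> <>p is T. ✗
v: ~p is T, p -> <>p is T. ✓
w: ~p is F, p -> <>p is T. ✗
x: ~p is T, p -> <>p is T. ✓
— 3 worlds.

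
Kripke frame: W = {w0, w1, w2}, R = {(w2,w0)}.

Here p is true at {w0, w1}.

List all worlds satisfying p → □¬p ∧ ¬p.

w0: p is T, □¬p ∧ ¬p is F. ✗
w1: p is T, □¬p ∧ ¬p is F. ✗
w2: p is F, □¬p ∧ ¬p is F. ✓

{w2}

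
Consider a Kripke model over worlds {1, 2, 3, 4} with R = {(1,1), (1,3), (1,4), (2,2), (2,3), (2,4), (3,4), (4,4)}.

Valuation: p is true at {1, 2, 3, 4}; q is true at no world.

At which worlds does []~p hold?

1: successors {1, 3, 4}; ~p there: 1:F, 3:F, 4:F. ✗
2: successors {2, 3, 4}; ~p there: 2:F, 3:F, 4:F. ✗
3: successors {4}; ~p there: 4:F. ✗
4: successors {4}; ~p there: 4:F. ✗

∅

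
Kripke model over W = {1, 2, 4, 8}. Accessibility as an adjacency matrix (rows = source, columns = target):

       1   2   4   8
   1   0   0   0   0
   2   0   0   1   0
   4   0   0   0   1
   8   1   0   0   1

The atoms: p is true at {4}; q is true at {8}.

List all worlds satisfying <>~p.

{4, 8}

1: no successors, so <>~p fails. ✗
2: successors {4}; ~p there: 4:F. ✗
4: successors {8}; ~p there: 8:T. ✓
8: successors {1, 8}; ~p there: 1:T, 8:T. ✓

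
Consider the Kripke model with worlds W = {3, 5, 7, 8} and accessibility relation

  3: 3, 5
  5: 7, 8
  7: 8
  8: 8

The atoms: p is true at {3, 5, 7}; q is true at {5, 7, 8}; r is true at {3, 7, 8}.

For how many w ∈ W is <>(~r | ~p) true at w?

3: successors {3, 5}; ~r | ~p there: 3:F, 5:T. ✓
5: successors {7, 8}; ~r | ~p there: 7:F, 8:T. ✓
7: successors {8}; ~r | ~p there: 8:T. ✓
8: successors {8}; ~r | ~p there: 8:T. ✓
Satisfying worlds: {3, 5, 7, 8}.

4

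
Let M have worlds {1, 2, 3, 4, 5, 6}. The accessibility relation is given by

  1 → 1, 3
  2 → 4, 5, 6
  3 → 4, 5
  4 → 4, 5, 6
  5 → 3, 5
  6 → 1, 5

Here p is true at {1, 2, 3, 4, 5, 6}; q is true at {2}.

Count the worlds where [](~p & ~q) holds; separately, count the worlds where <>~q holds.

For [](~p & ~q):
1: successors {1, 3}; ~p & ~q there: 1:F, 3:F. ✗
2: successors {4, 5, 6}; ~p & ~q there: 4:F, 5:F, 6:F. ✗
3: successors {4, 5}; ~p & ~q there: 4:F, 5:F. ✗
4: successors {4, 5, 6}; ~p & ~q there: 4:F, 5:F, 6:F. ✗
5: successors {3, 5}; ~p & ~q there: 3:F, 5:F. ✗
6: successors {1, 5}; ~p & ~q there: 1:F, 5:F. ✗
— 0 worlds.
For <>~q:
1: successors {1, 3}; ~q there: 1:T, 3:T. ✓
2: successors {4, 5, 6}; ~q there: 4:T, 5:T, 6:T. ✓
3: successors {4, 5}; ~q there: 4:T, 5:T. ✓
4: successors {4, 5, 6}; ~q there: 4:T, 5:T, 6:T. ✓
5: successors {3, 5}; ~q there: 3:T, 5:T. ✓
6: successors {1, 5}; ~q there: 1:T, 5:T. ✓
— 6 worlds.

0 and 6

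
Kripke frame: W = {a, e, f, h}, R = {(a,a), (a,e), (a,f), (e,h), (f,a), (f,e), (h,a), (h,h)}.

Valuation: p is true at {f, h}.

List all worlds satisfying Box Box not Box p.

a: successors {a, e, f}; Box not Box p there: a:F, e:T, f:F. ✗
e: successors {h}; Box not Box p there: h:T. ✓
f: successors {a, e}; Box not Box p there: a:F, e:T. ✗
h: successors {a, h}; Box not Box p there: a:F, h:T. ✗

{e}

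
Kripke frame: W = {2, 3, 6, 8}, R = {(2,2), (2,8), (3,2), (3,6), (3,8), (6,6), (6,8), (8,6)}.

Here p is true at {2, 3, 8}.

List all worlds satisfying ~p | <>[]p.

{2, 3, 6}

2: ~p is F, <>[]p is T. ✓
3: ~p is F, <>[]p is T. ✓
6: ~p is T, <>[]p is F. ✓
8: ~p is F, <>[]p is F. ✗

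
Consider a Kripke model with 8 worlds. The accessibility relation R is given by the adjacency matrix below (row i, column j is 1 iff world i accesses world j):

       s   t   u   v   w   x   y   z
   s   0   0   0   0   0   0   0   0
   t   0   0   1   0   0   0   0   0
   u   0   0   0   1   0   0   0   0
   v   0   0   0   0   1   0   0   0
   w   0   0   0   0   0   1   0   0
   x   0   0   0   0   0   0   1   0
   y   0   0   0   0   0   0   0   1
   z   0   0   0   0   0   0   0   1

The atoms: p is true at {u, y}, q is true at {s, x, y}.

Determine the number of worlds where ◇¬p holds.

5

s: no successors, so ◇¬p fails. ✗
t: successors {u}; ¬p there: u:F. ✗
u: successors {v}; ¬p there: v:T. ✓
v: successors {w}; ¬p there: w:T. ✓
w: successors {x}; ¬p there: x:T. ✓
x: successors {y}; ¬p there: y:F. ✗
y: successors {z}; ¬p there: z:T. ✓
z: successors {z}; ¬p there: z:T. ✓
Satisfying worlds: {u, v, w, y, z}.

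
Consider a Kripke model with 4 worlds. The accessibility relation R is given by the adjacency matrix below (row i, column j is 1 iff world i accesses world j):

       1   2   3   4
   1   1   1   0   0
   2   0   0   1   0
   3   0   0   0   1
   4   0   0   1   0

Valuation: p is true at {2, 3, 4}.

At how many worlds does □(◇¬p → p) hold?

1: successors {1, 2}; ◇¬p → p there: 1:F, 2:T. ✗
2: successors {3}; ◇¬p → p there: 3:T. ✓
3: successors {4}; ◇¬p → p there: 4:T. ✓
4: successors {3}; ◇¬p → p there: 3:T. ✓
Satisfying worlds: {2, 3, 4}.

3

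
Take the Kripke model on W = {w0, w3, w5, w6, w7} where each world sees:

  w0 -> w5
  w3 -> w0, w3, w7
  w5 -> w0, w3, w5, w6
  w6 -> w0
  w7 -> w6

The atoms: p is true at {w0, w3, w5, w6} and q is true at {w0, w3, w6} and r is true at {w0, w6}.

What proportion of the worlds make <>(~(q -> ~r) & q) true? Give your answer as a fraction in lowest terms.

w0: successors {w5}; ~(q -> ~r) & q there: w5:F. ✗
w3: successors {w0, w3, w7}; ~(q -> ~r) & q there: w0:T, w3:F, w7:F. ✓
w5: successors {w0, w3, w5, w6}; ~(q -> ~r) & q there: w0:T, w3:F, w5:F, w6:T. ✓
w6: successors {w0}; ~(q -> ~r) & q there: w0:T. ✓
w7: successors {w6}; ~(q -> ~r) & q there: w6:T. ✓
That's 4 of 5 worlds, so 4/5.

4/5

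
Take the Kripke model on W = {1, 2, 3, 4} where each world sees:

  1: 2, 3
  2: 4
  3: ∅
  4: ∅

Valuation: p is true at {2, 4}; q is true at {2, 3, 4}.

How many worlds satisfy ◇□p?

2

1: successors {2, 3}; □p there: 2:T, 3:T. ✓
2: successors {4}; □p there: 4:T. ✓
3: no successors, so ◇□p fails. ✗
4: no successors, so ◇□p fails. ✗
Satisfying worlds: {1, 2}.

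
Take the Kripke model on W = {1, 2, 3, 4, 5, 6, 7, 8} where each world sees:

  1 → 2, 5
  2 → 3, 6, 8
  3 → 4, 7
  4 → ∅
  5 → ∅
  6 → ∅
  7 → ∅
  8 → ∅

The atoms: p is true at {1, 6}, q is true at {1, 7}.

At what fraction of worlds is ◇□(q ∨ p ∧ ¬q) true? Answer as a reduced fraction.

1: successors {2, 5}; □(q ∨ p ∧ ¬q) there: 2:F, 5:T. ✓
2: successors {3, 6, 8}; □(q ∨ p ∧ ¬q) there: 3:F, 6:T, 8:T. ✓
3: successors {4, 7}; □(q ∨ p ∧ ¬q) there: 4:T, 7:T. ✓
4: no successors, so ◇□(q ∨ p ∧ ¬q) fails. ✗
5: no successors, so ◇□(q ∨ p ∧ ¬q) fails. ✗
6: no successors, so ◇□(q ∨ p ∧ ¬q) fails. ✗
7: no successors, so ◇□(q ∨ p ∧ ¬q) fails. ✗
8: no successors, so ◇□(q ∨ p ∧ ¬q) fails. ✗
That's 3 of 8 worlds, so 3/8.

3/8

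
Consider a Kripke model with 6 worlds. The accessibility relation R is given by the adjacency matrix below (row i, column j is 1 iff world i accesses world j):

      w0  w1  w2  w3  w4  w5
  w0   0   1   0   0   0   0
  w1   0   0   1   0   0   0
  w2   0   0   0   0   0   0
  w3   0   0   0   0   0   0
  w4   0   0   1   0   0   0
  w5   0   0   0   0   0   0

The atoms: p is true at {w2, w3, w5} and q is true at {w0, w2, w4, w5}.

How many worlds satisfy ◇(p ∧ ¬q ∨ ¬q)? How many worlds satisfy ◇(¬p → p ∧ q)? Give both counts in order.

For ◇(p ∧ ¬q ∨ ¬q):
w0: successors {w1}; p ∧ ¬q ∨ ¬q there: w1:T. ✓
w1: successors {w2}; p ∧ ¬q ∨ ¬q there: w2:F. ✗
w2: no successors, so ◇(p ∧ ¬q ∨ ¬q) fails. ✗
w3: no successors, so ◇(p ∧ ¬q ∨ ¬q) fails. ✗
w4: successors {w2}; p ∧ ¬q ∨ ¬q there: w2:F. ✗
w5: no successors, so ◇(p ∧ ¬q ∨ ¬q) fails. ✗
— 1 world.
For ◇(¬p → p ∧ q):
w0: successors {w1}; ¬p → p ∧ q there: w1:F. ✗
w1: successors {w2}; ¬p → p ∧ q there: w2:T. ✓
w2: no successors, so ◇(¬p → p ∧ q) fails. ✗
w3: no successors, so ◇(¬p → p ∧ q) fails. ✗
w4: successors {w2}; ¬p → p ∧ q there: w2:T. ✓
w5: no successors, so ◇(¬p → p ∧ q) fails. ✗
— 2 worlds.

1 and 2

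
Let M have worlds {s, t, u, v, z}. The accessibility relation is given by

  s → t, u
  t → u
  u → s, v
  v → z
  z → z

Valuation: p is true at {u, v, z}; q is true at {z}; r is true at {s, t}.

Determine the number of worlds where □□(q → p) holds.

s: successors {t, u}; □(q → p) there: t:T, u:T. ✓
t: successors {u}; □(q → p) there: u:T. ✓
u: successors {s, v}; □(q → p) there: s:T, v:T. ✓
v: successors {z}; □(q → p) there: z:T. ✓
z: successors {z}; □(q → p) there: z:T. ✓
Satisfying worlds: {s, t, u, v, z}.

5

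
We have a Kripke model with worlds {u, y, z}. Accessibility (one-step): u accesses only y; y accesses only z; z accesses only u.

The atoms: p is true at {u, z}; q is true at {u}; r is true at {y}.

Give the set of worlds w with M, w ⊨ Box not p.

{u}

u: successors {y}; not p there: y:T. ✓
y: successors {z}; not p there: z:F. ✗
z: successors {u}; not p there: u:F. ✗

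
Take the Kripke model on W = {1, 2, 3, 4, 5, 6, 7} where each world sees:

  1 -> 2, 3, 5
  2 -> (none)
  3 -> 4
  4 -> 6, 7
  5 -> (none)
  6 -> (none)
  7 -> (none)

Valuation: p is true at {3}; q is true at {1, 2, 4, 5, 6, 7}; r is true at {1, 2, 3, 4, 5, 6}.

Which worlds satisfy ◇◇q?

{1, 3}

1: successors {2, 3, 5}; ◇q there: 2:F, 3:T, 5:F. ✓
2: no successors, so ◇◇q fails. ✗
3: successors {4}; ◇q there: 4:T. ✓
4: successors {6, 7}; ◇q there: 6:F, 7:F. ✗
5: no successors, so ◇◇q fails. ✗
6: no successors, so ◇◇q fails. ✗
7: no successors, so ◇◇q fails. ✗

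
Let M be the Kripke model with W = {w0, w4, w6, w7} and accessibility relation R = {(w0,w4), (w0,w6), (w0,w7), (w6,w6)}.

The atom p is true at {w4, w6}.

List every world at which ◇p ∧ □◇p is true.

w0: ◇p is T, □◇p is F. ✗
w4: ◇p is F, □◇p is T. ✗
w6: ◇p is T, □◇p is T. ✓
w7: ◇p is F, □◇p is T. ✗

{w6}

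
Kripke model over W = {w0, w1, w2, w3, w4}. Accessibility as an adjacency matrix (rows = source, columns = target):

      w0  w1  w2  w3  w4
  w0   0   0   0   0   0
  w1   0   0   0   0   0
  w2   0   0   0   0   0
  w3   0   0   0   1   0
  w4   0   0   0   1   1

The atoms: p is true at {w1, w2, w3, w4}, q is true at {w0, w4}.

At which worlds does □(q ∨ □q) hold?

{w0, w1, w2}

w0: no successors, so □(q ∨ □q) holds vacuously. ✓
w1: no successors, so □(q ∨ □q) holds vacuously. ✓
w2: no successors, so □(q ∨ □q) holds vacuously. ✓
w3: successors {w3}; q ∨ □q there: w3:F. ✗
w4: successors {w3, w4}; q ∨ □q there: w3:F, w4:T. ✗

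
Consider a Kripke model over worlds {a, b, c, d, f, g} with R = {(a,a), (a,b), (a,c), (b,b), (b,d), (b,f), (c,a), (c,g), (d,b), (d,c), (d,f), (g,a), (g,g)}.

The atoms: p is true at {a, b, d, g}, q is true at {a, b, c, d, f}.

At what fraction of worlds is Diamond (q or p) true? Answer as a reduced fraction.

5/6

a: successors {a, b, c}; q or p there: a:T, b:T, c:T. ✓
b: successors {b, d, f}; q or p there: b:T, d:T, f:T. ✓
c: successors {a, g}; q or p there: a:T, g:T. ✓
d: successors {b, c, f}; q or p there: b:T, c:T, f:T. ✓
f: no successors, so Diamond (q or p) fails. ✗
g: successors {a, g}; q or p there: a:T, g:T. ✓
That's 5 of 6 worlds, so 5/6.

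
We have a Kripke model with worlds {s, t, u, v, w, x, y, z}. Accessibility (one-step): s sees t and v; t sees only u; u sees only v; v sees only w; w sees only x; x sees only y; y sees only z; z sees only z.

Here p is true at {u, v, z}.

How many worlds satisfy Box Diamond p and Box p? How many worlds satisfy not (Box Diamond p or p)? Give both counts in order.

For Box Diamond p and Box p:
s: Box Diamond p is F, Box p is F. ✗
t: Box Diamond p is T, Box p is T. ✓
u: Box Diamond p is F, Box p is T. ✗
v: Box Diamond p is F, Box p is F. ✗
w: Box Diamond p is F, Box p is F. ✗
x: Box Diamond p is T, Box p is F. ✗
y: Box Diamond p is T, Box p is T. ✓
z: Box Diamond p is T, Box p is T. ✓
— 3 worlds.
For not (Box Diamond p or p):
s: Box Diamond p or p is F. ✓
t: Box Diamond p or p is T. ✗
u: Box Diamond p or p is T. ✗
v: Box Diamond p or p is T. ✗
w: Box Diamond p or p is F. ✓
x: Box Diamond p or p is T. ✗
y: Box Diamond p or p is T. ✗
z: Box Diamond p or p is T. ✗
— 2 worlds.

3 and 2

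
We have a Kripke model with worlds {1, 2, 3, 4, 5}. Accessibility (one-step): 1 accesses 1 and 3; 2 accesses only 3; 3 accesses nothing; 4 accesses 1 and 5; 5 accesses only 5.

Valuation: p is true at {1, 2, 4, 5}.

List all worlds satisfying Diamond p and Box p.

{4, 5}

1: Diamond p is T, Box p is F. ✗
2: Diamond p is F, Box p is F. ✗
3: Diamond p is F, Box p is T. ✗
4: Diamond p is T, Box p is T. ✓
5: Diamond p is T, Box p is T. ✓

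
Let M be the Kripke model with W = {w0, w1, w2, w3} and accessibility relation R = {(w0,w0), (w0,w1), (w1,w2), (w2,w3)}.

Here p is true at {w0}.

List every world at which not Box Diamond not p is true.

w0: Box Diamond not p is T. ✗
w1: Box Diamond not p is T. ✗
w2: Box Diamond not p is F. ✓
w3: Box Diamond not p is T. ✗

{w2}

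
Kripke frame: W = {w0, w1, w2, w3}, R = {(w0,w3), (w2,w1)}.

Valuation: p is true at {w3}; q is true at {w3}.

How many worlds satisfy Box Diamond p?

w0: successors {w3}; Diamond p there: w3:F. ✗
w1: no successors, so Box Diamond p holds vacuously. ✓
w2: successors {w1}; Diamond p there: w1:F. ✗
w3: no successors, so Box Diamond p holds vacuously. ✓
Satisfying worlds: {w1, w3}.

2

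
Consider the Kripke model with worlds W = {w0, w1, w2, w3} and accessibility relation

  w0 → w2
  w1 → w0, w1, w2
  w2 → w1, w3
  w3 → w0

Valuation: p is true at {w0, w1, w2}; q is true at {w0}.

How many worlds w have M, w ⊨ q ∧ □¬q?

w0: q is T, □¬q is T. ✓
w1: q is F, □¬q is F. ✗
w2: q is F, □¬q is T. ✗
w3: q is F, □¬q is F. ✗
Satisfying worlds: {w0}.

1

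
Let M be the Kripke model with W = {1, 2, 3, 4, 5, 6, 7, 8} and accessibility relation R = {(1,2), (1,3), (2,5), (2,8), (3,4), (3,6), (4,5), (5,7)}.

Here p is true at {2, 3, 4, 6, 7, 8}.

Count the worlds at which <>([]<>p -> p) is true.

5

1: successors {2, 3}; []<>p -> p there: 2:T, 3:T. ✓
2: successors {5, 8}; []<>p -> p there: 5:T, 8:T. ✓
3: successors {4, 6}; []<>p -> p there: 4:T, 6:T. ✓
4: successors {5}; []<>p -> p there: 5:T. ✓
5: successors {7}; []<>p -> p there: 7:T. ✓
6: no successors, so <>([]<>p -> p) fails. ✗
7: no successors, so <>([]<>p -> p) fails. ✗
8: no successors, so <>([]<>p -> p) fails. ✗
Satisfying worlds: {1, 2, 3, 4, 5}.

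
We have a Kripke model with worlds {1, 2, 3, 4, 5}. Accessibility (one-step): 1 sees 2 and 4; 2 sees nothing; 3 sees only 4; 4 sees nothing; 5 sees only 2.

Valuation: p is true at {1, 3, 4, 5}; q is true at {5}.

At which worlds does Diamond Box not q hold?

{1, 3, 5}

1: successors {2, 4}; Box not q there: 2:T, 4:T. ✓
2: no successors, so Diamond Box not q fails. ✗
3: successors {4}; Box not q there: 4:T. ✓
4: no successors, so Diamond Box not q fails. ✗
5: successors {2}; Box not q there: 2:T. ✓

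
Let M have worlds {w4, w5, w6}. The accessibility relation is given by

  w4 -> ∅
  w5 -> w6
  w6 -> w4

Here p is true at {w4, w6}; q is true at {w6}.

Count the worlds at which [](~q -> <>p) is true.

2

w4: no successors, so [](~q -> <>p) holds vacuously. ✓
w5: successors {w6}; ~q -> <>p there: w6:T. ✓
w6: successors {w4}; ~q -> <>p there: w4:F. ✗
Satisfying worlds: {w4, w5}.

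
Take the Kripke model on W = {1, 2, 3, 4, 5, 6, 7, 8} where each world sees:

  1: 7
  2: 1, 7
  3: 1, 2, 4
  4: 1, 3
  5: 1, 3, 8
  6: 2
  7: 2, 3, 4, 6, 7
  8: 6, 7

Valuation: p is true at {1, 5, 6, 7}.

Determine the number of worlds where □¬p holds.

1: successors {7}; ¬p there: 7:F. ✗
2: successors {1, 7}; ¬p there: 1:F, 7:F. ✗
3: successors {1, 2, 4}; ¬p there: 1:F, 2:T, 4:T. ✗
4: successors {1, 3}; ¬p there: 1:F, 3:T. ✗
5: successors {1, 3, 8}; ¬p there: 1:F, 3:T, 8:T. ✗
6: successors {2}; ¬p there: 2:T. ✓
7: successors {2, 3, 4, 6, 7}; ¬p there: 2:T, 3:T, 4:T, 6:F, 7:F. ✗
8: successors {6, 7}; ¬p there: 6:F, 7:F. ✗
Satisfying worlds: {6}.

1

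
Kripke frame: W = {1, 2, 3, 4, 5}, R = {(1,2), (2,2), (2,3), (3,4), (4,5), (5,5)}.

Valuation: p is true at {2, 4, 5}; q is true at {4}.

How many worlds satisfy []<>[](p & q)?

1: successors {2}; <>[](p & q) there: 2:T. ✓
2: successors {2, 3}; <>[](p & q) there: 2:T, 3:F. ✗
3: successors {4}; <>[](p & q) there: 4:F. ✗
4: successors {5}; <>[](p & q) there: 5:F. ✗
5: successors {5}; <>[](p & q) there: 5:F. ✗
Satisfying worlds: {1}.

1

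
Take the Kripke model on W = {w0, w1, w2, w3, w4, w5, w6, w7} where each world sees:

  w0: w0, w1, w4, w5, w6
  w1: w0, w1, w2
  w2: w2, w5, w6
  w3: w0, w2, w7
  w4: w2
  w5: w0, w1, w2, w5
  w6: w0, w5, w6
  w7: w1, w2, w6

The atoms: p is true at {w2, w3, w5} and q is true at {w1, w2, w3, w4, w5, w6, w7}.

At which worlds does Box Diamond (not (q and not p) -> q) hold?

w0: successors {w0, w1, w4, w5, w6}; Diamond (not (q and not p) -> q) there: w0:T, w1:T, w4:T, w5:T, w6:T. ✓
w1: successors {w0, w1, w2}; Diamond (not (q and not p) -> q) there: w0:T, w1:T, w2:T. ✓
w2: successors {w2, w5, w6}; Diamond (not (q and not p) -> q) there: w2:T, w5:T, w6:T. ✓
w3: successors {w0, w2, w7}; Diamond (not (q and not p) -> q) there: w0:T, w2:T, w7:T. ✓
w4: successors {w2}; Diamond (not (q and not p) -> q) there: w2:T. ✓
w5: successors {w0, w1, w2, w5}; Diamond (not (q and not p) -> q) there: w0:T, w1:T, w2:T, w5:T. ✓
w6: successors {w0, w5, w6}; Diamond (not (q and not p) -> q) there: w0:T, w5:T, w6:T. ✓
w7: successors {w1, w2, w6}; Diamond (not (q and not p) -> q) there: w1:T, w2:T, w6:T. ✓

{w0, w1, w2, w3, w4, w5, w6, w7}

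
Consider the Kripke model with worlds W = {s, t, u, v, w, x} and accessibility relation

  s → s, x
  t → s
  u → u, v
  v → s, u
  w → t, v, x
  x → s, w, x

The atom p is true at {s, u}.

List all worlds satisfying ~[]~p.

s: []~p is F. ✓
t: []~p is F. ✓
u: []~p is F. ✓
v: []~p is F. ✓
w: []~p is T. ✗
x: []~p is F. ✓

{s, t, u, v, x}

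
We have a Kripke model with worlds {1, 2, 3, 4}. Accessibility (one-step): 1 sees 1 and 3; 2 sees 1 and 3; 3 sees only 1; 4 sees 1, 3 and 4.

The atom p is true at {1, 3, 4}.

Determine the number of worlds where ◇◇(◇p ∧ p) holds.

4

1: successors {1, 3}; ◇(◇p ∧ p) there: 1:T, 3:T. ✓
2: successors {1, 3}; ◇(◇p ∧ p) there: 1:T, 3:T. ✓
3: successors {1}; ◇(◇p ∧ p) there: 1:T. ✓
4: successors {1, 3, 4}; ◇(◇p ∧ p) there: 1:T, 3:T, 4:T. ✓
Satisfying worlds: {1, 2, 3, 4}.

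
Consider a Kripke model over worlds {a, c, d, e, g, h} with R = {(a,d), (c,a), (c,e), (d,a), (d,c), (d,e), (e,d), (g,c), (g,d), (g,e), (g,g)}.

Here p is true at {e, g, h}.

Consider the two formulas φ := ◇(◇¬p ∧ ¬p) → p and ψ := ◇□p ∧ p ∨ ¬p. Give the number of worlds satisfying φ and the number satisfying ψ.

For ◇(◇¬p ∧ ¬p) → p:
a: ◇(◇¬p ∧ ¬p) is T, p is F. ✗
c: ◇(◇¬p ∧ ¬p) is T, p is F. ✗
d: ◇(◇¬p ∧ ¬p) is T, p is F. ✗
e: ◇(◇¬p ∧ ¬p) is T, p is T. ✓
g: ◇(◇¬p ∧ ¬p) is T, p is T. ✓
h: ◇(◇¬p ∧ ¬p) is F, p is T. ✓
— 3 worlds.
For ◇□p ∧ p ∨ ¬p:
a: ◇□p ∧ p is F, ¬p is T. ✓
c: ◇□p ∧ p is F, ¬p is T. ✓
d: ◇□p ∧ p is F, ¬p is T. ✓
e: ◇□p ∧ p is F, ¬p is F. ✗
g: ◇□p ∧ p is F, ¬p is F. ✗
h: ◇□p ∧ p is F, ¬p is F. ✗
— 3 worlds.

3 and 3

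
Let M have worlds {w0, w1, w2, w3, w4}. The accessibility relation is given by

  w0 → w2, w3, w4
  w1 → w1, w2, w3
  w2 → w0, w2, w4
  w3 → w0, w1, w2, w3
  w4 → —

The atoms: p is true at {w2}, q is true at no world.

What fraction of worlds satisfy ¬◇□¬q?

w0: ◇□¬q is T. ✗
w1: ◇□¬q is T. ✗
w2: ◇□¬q is T. ✗
w3: ◇□¬q is T. ✗
w4: ◇□¬q is F. ✓
That's 1 of 5 worlds, so 1/5.

1/5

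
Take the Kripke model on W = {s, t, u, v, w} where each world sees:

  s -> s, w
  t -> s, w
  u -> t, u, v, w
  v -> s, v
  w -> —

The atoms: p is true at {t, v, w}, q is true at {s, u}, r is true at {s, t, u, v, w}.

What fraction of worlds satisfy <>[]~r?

s: successors {s, w}; []~r there: s:F, w:T. ✓
t: successors {s, w}; []~r there: s:F, w:T. ✓
u: successors {t, u, v, w}; []~r there: t:F, u:F, v:F, w:T. ✓
v: successors {s, v}; []~r there: s:F, v:F. ✗
w: no successors, so <>[]~r fails. ✗
That's 3 of 5 worlds, so 3/5.

3/5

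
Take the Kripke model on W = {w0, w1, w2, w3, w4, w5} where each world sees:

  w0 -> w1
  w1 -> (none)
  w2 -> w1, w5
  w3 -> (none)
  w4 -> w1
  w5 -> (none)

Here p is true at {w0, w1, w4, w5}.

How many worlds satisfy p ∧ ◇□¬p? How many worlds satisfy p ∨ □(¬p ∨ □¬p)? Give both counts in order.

For p ∧ ◇□¬p:
w0: p is T, ◇□¬p is T. ✓
w1: p is T, ◇□¬p is F. ✗
w2: p is F, ◇□¬p is T. ✗
w3: p is F, ◇□¬p is F. ✗
w4: p is T, ◇□¬p is T. ✓
w5: p is T, ◇□¬p is F. ✗
— 2 worlds.
For p ∨ □(¬p ∨ □¬p):
w0: p is T, □(¬p ∨ □¬p) is T. ✓
w1: p is T, □(¬p ∨ □¬p) is T. ✓
w2: p is F, □(¬p ∨ □¬p) is T. ✓
w3: p is F, □(¬p ∨ □¬p) is T. ✓
w4: p is T, □(¬p ∨ □¬p) is T. ✓
w5: p is T, □(¬p ∨ □¬p) is T. ✓
— 6 worlds.

2 and 6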